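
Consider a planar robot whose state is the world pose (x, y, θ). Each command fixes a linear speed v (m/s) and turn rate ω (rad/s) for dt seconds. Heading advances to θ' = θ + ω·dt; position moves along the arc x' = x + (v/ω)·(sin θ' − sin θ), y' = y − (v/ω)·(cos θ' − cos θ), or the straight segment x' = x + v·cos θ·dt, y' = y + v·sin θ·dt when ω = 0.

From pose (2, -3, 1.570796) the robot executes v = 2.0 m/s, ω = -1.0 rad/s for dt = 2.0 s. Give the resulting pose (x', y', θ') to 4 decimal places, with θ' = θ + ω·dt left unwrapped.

(4.8323, -1.1814, -0.4292)

θ' = 1.5708 + -1.0·2.0 = -0.4292
R = v/ω = 2.0/-1.0 = -2.0000
x' = 2 + -2.0000·(sin -0.4292 − sin 1.5708) = 4.8323
y' = -3 − -2.0000·(cos -0.4292 − cos 1.5708) = -1.1814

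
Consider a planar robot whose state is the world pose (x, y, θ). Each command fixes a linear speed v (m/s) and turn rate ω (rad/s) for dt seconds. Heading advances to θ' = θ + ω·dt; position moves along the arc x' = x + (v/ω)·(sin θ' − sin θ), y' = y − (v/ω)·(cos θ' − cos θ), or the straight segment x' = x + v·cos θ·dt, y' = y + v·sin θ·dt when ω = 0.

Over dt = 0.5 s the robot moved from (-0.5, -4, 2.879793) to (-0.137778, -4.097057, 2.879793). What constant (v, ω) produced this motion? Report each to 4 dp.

Δθ = 2.879793 − 2.879793 = 0.000000
ω = Δθ/dt = 0.000000/0.5 = 0.0000
ω = 0 → v = (Δx·cos θ + Δy·sin θ)/dt = -0.7500

v = -0.7500, ω = 0.0000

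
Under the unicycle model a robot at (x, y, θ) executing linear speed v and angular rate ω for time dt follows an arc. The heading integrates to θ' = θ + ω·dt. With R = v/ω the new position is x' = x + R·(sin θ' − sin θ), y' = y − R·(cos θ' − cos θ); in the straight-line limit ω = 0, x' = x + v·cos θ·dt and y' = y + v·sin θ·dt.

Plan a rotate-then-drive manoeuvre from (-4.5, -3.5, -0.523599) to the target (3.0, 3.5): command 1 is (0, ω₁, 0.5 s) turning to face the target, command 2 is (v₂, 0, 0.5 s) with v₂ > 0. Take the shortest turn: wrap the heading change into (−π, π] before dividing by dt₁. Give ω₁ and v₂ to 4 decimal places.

heading to target = atan2(3.5−-3.5, 3−-4.5) = 0.7509
Δθ = wrap(0.7509 − -0.5236) = 1.2745; ω₁ = Δθ/dt₁ = 2.5491
distance = √((3−-4.5)² + (3.5−-3.5)²) = 10.2591; v₂ = distance/dt₂ = 20.5183

ω₁ = 2.5491, v₂ = 20.5183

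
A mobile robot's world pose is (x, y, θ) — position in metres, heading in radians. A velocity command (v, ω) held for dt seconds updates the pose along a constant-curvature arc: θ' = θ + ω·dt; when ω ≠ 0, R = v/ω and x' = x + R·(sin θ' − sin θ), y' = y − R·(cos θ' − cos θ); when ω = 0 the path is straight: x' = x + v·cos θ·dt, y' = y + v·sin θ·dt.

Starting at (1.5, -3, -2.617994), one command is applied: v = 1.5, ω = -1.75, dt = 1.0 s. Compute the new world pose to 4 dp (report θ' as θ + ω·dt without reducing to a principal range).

(0.2646, -2.5471, -4.3680)

θ' = -2.6180 + -1.75·1.0 = -4.3680
R = v/ω = 1.5/-1.75 = -0.8571
x' = 1.5 + -0.8571·(sin -4.3680 − sin -2.6180) = 0.2646
y' = -3 − -0.8571·(cos -4.3680 − cos -2.6180) = -2.5471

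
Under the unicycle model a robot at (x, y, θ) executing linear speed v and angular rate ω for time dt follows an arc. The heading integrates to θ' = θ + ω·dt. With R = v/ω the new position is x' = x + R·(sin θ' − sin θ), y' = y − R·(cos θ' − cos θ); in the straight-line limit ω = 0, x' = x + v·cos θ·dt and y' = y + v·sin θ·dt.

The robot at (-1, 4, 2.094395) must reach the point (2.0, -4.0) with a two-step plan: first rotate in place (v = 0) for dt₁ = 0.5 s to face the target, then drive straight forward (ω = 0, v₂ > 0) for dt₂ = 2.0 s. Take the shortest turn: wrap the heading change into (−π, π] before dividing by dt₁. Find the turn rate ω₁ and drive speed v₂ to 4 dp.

heading to target = atan2(-4−4, 2−-1) = -1.2120
Δθ = wrap(-1.2120 − 2.0944) = 2.9768; ω₁ = Δθ/dt₁ = 5.9535
distance = √((2−-1)² + (-4−4)²) = 8.5440; v₂ = distance/dt₂ = 4.2720

ω₁ = 5.9535, v₂ = 4.2720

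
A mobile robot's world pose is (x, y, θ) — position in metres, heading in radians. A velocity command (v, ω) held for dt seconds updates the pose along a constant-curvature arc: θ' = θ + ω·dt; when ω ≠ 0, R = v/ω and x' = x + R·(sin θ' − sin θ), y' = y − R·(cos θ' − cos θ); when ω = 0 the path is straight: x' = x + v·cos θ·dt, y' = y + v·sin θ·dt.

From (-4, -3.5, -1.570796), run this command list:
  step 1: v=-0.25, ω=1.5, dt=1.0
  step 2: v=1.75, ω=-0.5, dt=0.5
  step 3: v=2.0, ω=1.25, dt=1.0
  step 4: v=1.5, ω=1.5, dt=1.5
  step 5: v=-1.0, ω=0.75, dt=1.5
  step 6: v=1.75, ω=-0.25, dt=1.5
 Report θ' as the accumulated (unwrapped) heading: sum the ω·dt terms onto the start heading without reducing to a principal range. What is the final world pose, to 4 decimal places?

(-2.6418, -2.7020, 3.9292)

step 1: θ'=-0.0708 (R=-0.1667) → pose (-4.1549, -3.3338, -0.0708)
step 2: θ'=-0.3208 (R=-3.5000) → pose (-3.2988, -3.5035, -0.3208)
step 3: θ'=0.9292 (R=1.6000) → pose (-1.5125, -2.9427, 0.9292)
step 4: θ'=3.1792 (R=1.0000) → pose (-2.3512, -1.3450, 3.1792)
step 5: θ'=4.3042 (R=-1.3333) → pose (-1.1776, -0.5418, 4.3042)
step 6: θ'=3.9292 (R=-7.0000) → pose (-2.6418, -2.7020, 3.9292)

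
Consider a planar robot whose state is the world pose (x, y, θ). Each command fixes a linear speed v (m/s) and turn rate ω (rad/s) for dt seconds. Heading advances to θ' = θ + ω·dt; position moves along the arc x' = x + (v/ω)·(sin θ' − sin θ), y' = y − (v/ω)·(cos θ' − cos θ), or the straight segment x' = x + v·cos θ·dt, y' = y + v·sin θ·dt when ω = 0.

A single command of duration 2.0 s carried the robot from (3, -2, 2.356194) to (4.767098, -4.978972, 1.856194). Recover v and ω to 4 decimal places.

Δθ = 1.856194 − 2.356194 = -0.500000
ω = Δθ/dt = -0.500000/2.0 = -0.2500
R = −Δy/(cos θ' − cos θ) = 7.0000
v = R·ω = 7.0000·-0.2500 = -1.7500

v = -1.7500, ω = -0.2500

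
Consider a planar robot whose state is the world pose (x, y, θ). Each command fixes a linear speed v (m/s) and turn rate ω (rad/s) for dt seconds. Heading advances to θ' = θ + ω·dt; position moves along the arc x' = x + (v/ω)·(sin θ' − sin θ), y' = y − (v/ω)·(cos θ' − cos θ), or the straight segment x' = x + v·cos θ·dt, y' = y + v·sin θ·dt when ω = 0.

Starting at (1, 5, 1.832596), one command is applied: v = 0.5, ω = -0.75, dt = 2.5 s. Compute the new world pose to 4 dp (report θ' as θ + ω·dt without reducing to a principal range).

(1.6722, 5.8386, -0.0424)

θ' = 1.8326 + -0.75·2.5 = -0.0424
R = v/ω = 0.5/-0.75 = -0.6667
x' = 1 + -0.6667·(sin -0.0424 − sin 1.8326) = 1.6722
y' = 5 − -0.6667·(cos -0.0424 − cos 1.8326) = 5.8386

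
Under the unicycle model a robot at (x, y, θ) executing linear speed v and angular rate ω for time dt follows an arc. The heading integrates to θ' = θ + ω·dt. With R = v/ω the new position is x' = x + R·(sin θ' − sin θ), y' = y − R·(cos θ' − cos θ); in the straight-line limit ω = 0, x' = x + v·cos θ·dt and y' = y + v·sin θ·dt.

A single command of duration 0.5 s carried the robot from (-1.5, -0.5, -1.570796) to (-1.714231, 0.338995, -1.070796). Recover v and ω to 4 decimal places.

v = -1.7500, ω = 1.0000

Δθ = -1.070796 − -1.570796 = 0.500000
ω = Δθ/dt = 0.500000/0.5 = 1.0000
R = −Δy/(cos θ' − cos θ) = -1.7500
v = R·ω = -1.7500·1.0000 = -1.7500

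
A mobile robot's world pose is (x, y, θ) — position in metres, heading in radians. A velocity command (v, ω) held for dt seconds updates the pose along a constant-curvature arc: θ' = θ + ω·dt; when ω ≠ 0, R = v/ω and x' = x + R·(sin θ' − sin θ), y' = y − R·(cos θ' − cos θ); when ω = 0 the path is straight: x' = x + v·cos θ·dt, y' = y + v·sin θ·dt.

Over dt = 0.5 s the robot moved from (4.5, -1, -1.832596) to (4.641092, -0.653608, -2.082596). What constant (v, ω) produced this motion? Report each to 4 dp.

v = -0.7500, ω = -0.5000

Δθ = -2.082596 − -1.832596 = -0.250000
ω = Δθ/dt = -0.250000/0.5 = -0.5000
R = −Δy/(cos θ' − cos θ) = 1.5000
v = R·ω = 1.5000·-0.5000 = -0.7500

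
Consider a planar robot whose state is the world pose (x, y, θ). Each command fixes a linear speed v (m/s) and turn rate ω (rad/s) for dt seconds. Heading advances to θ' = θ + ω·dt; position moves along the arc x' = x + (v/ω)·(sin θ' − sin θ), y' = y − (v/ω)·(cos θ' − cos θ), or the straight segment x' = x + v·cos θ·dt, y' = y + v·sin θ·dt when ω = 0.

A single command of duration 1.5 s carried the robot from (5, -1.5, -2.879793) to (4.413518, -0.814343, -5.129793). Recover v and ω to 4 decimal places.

Δθ = -5.129793 − -2.879793 = -2.250000
ω = Δθ/dt = -2.250000/1.5 = -1.5000
R = −Δy/(cos θ' − cos θ) = -0.5000
v = R·ω = -0.5000·-1.5000 = 0.7500

v = 0.7500, ω = -1.5000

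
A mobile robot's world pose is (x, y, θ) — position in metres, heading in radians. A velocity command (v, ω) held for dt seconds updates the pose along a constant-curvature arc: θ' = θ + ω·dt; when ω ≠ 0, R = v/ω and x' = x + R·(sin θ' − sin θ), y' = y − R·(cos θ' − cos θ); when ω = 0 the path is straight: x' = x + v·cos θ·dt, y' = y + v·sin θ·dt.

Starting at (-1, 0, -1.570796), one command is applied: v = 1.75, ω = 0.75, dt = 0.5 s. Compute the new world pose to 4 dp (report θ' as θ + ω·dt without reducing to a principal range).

θ' = -1.5708 + 0.75·0.5 = -1.1958
R = v/ω = 1.75/0.75 = 2.3333
x' = -1 + 2.3333·(sin -1.1958 − sin -1.5708) = -0.8379
y' = 0 − 2.3333·(cos -1.1958 − cos -1.5708) = -0.8546

(-0.8379, -0.8546, -1.1958)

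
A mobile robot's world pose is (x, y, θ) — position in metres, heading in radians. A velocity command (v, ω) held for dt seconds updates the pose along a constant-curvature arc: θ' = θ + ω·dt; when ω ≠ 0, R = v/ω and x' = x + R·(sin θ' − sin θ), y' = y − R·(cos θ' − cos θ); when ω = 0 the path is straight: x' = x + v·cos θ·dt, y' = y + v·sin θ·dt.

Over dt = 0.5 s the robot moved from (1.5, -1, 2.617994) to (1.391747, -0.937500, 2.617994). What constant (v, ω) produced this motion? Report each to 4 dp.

v = 0.2500, ω = 0.0000

Δθ = 2.617994 − 2.617994 = 0.000000
ω = Δθ/dt = 0.000000/0.5 = 0.0000
ω = 0 → v = (Δx·cos θ + Δy·sin θ)/dt = 0.2500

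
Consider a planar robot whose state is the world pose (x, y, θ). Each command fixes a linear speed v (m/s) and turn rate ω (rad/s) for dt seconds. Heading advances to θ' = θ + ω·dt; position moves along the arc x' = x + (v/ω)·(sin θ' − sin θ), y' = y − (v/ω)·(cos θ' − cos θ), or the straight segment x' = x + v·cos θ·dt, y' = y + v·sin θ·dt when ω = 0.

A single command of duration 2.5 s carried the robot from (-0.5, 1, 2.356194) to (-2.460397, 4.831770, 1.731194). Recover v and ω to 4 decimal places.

Δθ = 1.731194 − 2.356194 = -0.625000
ω = Δθ/dt = -0.625000/2.5 = -0.2500
R = −Δy/(cos θ' − cos θ) = -7.0000
v = R·ω = -7.0000·-0.2500 = 1.7500

v = 1.7500, ω = -0.2500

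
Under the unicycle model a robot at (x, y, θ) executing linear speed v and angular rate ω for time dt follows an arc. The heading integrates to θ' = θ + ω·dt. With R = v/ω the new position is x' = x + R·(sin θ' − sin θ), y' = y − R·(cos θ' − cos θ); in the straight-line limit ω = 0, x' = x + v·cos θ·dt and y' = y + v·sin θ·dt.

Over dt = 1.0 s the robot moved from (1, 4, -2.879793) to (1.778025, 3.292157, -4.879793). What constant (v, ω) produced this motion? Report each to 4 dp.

Δθ = -4.879793 − -2.879793 = -2.000000
ω = Δθ/dt = -2.000000/1.0 = -2.0000
R = Δx/(sin θ' − sin θ) = 0.6250
v = R·ω = 0.6250·-2.0000 = -1.2500

v = -1.2500, ω = -2.0000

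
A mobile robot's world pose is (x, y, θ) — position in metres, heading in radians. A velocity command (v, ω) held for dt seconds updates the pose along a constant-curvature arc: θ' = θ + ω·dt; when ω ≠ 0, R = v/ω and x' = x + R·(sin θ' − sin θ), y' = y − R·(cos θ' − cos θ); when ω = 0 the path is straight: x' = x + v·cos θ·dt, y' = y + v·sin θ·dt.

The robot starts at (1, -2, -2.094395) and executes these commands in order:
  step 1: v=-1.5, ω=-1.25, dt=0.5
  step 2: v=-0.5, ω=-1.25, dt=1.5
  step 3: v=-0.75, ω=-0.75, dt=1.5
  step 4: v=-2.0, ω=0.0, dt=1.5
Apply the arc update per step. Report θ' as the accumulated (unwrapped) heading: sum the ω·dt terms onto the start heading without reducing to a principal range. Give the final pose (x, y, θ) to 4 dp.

step 1: θ'=-2.7194 (R=1.2000) → pose (1.5475, -1.5054, -2.7194)
step 2: θ'=-4.5944 (R=0.4000) → pose (2.1086, -1.8232, -4.5944)
step 3: θ'=-5.7194 (R=1.0000) → pose (1.6500, -2.7861, -5.7194)
step 4: θ'=-5.7194 (straight) → pose (-0.8857, -4.3893, -5.7194)

(-0.8857, -4.3893, -5.7194)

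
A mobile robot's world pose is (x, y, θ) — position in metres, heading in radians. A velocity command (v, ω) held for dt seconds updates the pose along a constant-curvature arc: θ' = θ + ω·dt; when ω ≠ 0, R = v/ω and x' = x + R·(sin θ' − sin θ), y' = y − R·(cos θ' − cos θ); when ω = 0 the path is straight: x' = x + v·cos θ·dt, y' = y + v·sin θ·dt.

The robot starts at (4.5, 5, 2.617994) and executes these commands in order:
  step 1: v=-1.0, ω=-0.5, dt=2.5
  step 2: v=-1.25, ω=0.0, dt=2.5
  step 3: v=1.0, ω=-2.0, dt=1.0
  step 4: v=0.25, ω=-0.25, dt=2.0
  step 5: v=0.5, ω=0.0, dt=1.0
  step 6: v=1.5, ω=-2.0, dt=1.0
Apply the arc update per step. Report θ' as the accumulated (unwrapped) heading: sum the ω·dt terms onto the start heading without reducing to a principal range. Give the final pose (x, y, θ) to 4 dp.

(5.4699, -1.7964, -3.1320)

step 1: θ'=1.3680 (R=2.0000) → pose (5.4590, 2.8651, 1.3680)
step 2: θ'=1.3680 (straight) → pose (4.8296, -0.1958, 1.3680)
step 3: θ'=-0.6320 (R=-0.5000) → pose (5.6147, 0.1069, -0.6320)
step 4: θ'=-1.1320 (R=-1.0000) → pose (5.9292, -0.2751, -1.1320)
step 5: θ'=-1.1320 (straight) → pose (6.1416, -0.7278, -1.1320)
step 6: θ'=-3.1320 (R=-0.7500) → pose (5.4699, -1.7964, -3.1320)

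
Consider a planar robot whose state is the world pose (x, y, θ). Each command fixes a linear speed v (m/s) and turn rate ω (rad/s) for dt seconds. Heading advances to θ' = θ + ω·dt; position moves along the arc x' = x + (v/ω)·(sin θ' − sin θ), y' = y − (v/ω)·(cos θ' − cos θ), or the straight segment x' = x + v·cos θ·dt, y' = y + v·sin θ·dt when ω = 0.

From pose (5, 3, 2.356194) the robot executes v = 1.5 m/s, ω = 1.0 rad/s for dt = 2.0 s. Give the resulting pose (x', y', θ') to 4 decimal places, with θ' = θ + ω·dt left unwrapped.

(2.5335, 2.4624, 4.3562)

θ' = 2.3562 + 1.0·2.0 = 4.3562
R = v/ω = 1.5/1.0 = 1.5000
x' = 5 + 1.5000·(sin 4.3562 − sin 2.3562) = 2.5335
y' = 3 − 1.5000·(cos 4.3562 − cos 2.3562) = 2.4624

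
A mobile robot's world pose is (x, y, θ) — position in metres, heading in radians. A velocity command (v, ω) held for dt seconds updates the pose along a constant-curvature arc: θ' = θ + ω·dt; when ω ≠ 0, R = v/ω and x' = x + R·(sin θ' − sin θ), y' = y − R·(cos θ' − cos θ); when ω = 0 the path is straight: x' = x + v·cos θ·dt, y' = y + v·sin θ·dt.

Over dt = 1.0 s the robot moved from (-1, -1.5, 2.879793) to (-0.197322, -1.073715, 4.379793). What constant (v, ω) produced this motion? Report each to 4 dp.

v = -1.0000, ω = 1.5000

Δθ = 4.379793 − 2.879793 = 1.500000
ω = Δθ/dt = 1.500000/1.0 = 1.5000
R = Δx/(sin θ' − sin θ) = -0.6667
v = R·ω = -0.6667·1.5000 = -1.0000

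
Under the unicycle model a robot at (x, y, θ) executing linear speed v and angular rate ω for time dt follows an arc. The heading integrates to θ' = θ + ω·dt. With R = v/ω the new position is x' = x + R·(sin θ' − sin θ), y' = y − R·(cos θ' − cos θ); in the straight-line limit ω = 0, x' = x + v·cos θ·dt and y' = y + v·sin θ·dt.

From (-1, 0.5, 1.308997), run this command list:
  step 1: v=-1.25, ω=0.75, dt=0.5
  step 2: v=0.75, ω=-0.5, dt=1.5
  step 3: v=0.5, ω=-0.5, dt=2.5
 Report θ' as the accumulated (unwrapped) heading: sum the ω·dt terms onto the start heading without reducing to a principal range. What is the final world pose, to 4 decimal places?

step 1: θ'=1.6840 (R=-1.6667) → pose (-1.0461, -0.1196, 1.6840)
step 2: θ'=0.9340 (R=-1.5000) → pose (-0.7617, 0.9417, 0.9340)
step 3: θ'=-0.3160 (R=-1.0000) → pose (0.3530, 1.2976, -0.3160)

(0.3530, 1.2976, -0.3160)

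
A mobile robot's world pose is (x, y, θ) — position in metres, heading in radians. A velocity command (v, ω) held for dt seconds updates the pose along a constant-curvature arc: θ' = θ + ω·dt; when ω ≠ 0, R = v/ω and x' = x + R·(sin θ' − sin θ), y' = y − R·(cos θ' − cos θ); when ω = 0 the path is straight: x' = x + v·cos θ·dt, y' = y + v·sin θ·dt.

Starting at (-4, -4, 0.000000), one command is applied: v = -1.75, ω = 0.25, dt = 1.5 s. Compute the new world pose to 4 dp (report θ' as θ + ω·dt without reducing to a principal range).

(-6.5639, -4.4864, 0.3750)

θ' = 0.0000 + 0.25·1.5 = 0.3750
R = v/ω = -1.75/0.25 = -7.0000
x' = -4 + -7.0000·(sin 0.3750 − sin 0.0000) = -6.5639
y' = -4 − -7.0000·(cos 0.3750 − cos 0.0000) = -4.4864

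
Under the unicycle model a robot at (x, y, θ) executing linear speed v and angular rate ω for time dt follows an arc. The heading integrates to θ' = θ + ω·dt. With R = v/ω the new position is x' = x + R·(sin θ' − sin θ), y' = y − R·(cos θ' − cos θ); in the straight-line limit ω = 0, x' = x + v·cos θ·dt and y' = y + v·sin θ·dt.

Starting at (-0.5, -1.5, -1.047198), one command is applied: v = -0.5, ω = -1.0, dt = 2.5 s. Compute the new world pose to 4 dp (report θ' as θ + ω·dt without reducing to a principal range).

θ' = -1.0472 + -1.0·2.5 = -3.5472
R = v/ω = -0.5/-1.0 = 0.5000
x' = -0.5 + 0.5000·(sin -3.5472 − sin -1.0472) = 0.1303
y' = -1.5 − 0.5000·(cos -3.5472 − cos -1.0472) = -0.7906

(0.1303, -0.7906, -3.5472)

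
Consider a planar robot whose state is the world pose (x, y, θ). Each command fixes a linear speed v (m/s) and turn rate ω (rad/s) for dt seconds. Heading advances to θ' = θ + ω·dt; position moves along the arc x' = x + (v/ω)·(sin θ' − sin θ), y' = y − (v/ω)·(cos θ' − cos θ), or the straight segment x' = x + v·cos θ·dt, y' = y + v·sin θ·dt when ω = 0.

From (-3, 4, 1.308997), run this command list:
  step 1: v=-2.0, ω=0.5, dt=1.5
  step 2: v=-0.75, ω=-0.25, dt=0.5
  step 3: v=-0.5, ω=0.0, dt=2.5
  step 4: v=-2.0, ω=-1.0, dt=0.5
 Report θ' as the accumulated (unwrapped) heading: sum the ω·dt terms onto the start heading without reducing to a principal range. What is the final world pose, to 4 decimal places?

(-1.9584, -1.4045, 1.4340)

step 1: θ'=2.0590 (R=-4.0000) → pose (-2.6690, 1.0886, 2.0590)
step 2: θ'=1.9340 (R=3.0000) → pose (-2.5143, 0.7473, 1.9340)
step 3: θ'=1.9340 (straight) → pose (-2.0702, -0.4212, 1.9340)
step 4: θ'=1.4340 (R=2.0000) → pose (-1.9584, -1.4045, 1.4340)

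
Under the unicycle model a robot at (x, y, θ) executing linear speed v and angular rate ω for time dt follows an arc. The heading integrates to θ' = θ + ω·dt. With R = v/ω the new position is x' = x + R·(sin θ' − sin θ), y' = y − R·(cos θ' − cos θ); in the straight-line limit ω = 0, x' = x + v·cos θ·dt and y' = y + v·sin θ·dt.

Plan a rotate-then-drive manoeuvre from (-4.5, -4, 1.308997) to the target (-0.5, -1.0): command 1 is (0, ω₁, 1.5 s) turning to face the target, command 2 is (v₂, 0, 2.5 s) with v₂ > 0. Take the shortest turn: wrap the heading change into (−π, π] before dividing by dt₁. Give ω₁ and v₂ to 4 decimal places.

ω₁ = -0.4437, v₂ = 2.0000

heading to target = atan2(-1−-4, -0.5−-4.5) = 0.6435
Δθ = wrap(0.6435 − 1.3090) = -0.6655; ω₁ = Δθ/dt₁ = -0.4437
distance = √((-0.5−-4.5)² + (-1−-4)²) = 5.0000; v₂ = distance/dt₂ = 2.0000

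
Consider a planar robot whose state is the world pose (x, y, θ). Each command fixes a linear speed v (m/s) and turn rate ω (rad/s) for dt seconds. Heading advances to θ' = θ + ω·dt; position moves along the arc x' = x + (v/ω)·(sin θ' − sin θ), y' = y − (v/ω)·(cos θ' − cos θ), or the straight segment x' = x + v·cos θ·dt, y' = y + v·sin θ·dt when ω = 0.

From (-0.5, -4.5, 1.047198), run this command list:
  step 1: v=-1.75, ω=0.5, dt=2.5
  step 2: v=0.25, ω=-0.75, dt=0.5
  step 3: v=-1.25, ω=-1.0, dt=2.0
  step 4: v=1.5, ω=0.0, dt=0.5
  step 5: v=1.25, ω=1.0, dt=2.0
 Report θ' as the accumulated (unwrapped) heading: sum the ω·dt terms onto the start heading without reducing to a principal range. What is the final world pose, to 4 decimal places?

step 1: θ'=2.2972 (R=-3.5000) → pose (-0.0854, -8.5746, 2.2972)
step 2: θ'=1.9222 (R=-0.3333) → pose (-0.1492, -8.4680, 1.9222)
step 3: θ'=-0.0778 (R=1.2500) → pose (-1.4199, -10.1445, -0.0778)
step 4: θ'=-0.0778 (straight) → pose (-0.6722, -10.2028, -0.0778)
step 5: θ'=1.9222 (R=1.2500) → pose (0.5986, -8.5263, 1.9222)

(0.5986, -8.5263, 1.9222)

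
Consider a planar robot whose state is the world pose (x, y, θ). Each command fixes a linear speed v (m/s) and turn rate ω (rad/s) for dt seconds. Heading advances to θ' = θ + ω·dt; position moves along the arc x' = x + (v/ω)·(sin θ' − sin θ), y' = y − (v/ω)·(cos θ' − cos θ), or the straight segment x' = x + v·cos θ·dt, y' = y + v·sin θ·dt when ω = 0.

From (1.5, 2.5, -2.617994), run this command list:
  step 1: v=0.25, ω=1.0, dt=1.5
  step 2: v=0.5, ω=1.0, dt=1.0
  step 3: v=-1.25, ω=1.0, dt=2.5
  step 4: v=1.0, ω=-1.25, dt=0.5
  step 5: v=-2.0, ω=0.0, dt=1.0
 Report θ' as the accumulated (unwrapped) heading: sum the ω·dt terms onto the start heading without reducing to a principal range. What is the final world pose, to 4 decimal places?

step 1: θ'=-1.1180 (R=0.2500) → pose (1.4002, 2.1741, -1.1180)
step 2: θ'=-0.1180 (R=0.5000) → pose (1.7909, 1.8963, -0.1180)
step 3: θ'=2.3820 (R=-1.2500) → pose (0.7830, -0.2514, 2.3820)
step 4: θ'=1.7570 (R=-0.8000) → pose (0.5477, 0.1806, 1.7570)
step 5: θ'=1.7570 (straight) → pose (0.9180, -1.7848, 1.7570)

(0.9180, -1.7848, 1.7570)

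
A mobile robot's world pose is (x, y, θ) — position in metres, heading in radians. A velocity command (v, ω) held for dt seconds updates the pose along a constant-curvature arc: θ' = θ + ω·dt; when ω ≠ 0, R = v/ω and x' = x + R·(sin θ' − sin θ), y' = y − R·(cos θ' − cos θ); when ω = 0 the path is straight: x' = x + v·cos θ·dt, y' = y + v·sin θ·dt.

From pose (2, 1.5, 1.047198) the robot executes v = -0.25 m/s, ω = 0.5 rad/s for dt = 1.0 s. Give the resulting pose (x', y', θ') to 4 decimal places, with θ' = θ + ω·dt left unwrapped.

θ' = 1.0472 + 0.5·1.0 = 1.5472
R = v/ω = -0.25/0.5 = -0.5000
x' = 2 + -0.5000·(sin 1.5472 − sin 1.0472) = 1.9332
y' = 1.5 − -0.5000·(cos 1.5472 − cos 1.0472) = 1.2618

(1.9332, 1.2618, 1.5472)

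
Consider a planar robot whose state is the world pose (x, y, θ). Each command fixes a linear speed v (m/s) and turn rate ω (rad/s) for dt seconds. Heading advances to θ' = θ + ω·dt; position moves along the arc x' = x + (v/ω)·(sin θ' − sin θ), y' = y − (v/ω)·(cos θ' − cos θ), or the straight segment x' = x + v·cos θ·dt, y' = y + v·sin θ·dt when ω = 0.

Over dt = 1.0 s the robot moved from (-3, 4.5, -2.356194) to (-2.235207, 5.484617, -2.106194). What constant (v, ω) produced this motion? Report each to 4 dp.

v = -1.2500, ω = 0.2500

Δθ = -2.106194 − -2.356194 = 0.250000
ω = Δθ/dt = 0.250000/1.0 = 0.2500
R = −Δy/(cos θ' − cos θ) = -5.0000
v = R·ω = -5.0000·0.2500 = -1.2500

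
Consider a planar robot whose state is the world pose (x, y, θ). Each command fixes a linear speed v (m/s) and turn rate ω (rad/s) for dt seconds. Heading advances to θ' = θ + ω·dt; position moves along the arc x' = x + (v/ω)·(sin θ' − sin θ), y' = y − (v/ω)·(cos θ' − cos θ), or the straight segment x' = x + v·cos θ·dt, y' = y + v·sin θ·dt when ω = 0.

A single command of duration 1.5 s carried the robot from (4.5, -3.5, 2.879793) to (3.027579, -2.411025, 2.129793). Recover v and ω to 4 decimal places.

Δθ = 2.129793 − 2.879793 = -0.750000
ω = Δθ/dt = -0.750000/1.5 = -0.5000
R = Δx/(sin θ' − sin θ) = -2.5000
v = R·ω = -2.5000·-0.5000 = 1.2500

v = 1.2500, ω = -0.5000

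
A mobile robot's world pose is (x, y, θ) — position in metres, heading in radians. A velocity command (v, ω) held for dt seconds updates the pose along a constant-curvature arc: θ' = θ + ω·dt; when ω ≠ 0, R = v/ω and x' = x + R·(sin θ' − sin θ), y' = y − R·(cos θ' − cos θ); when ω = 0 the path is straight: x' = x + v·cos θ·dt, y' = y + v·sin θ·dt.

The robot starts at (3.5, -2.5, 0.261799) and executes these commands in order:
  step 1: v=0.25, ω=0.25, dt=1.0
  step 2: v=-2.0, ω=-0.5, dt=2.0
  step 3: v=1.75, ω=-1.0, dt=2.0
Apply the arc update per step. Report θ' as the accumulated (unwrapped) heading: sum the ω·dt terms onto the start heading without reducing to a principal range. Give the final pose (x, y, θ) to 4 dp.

(0.1388, -5.3863, -2.4882)

step 1: θ'=0.5118 (R=1.0000) → pose (3.7309, -2.4059, 0.5118)
step 2: θ'=-0.4882 (R=4.0000) → pose (-0.1042, -2.4512, -0.4882)
step 3: θ'=-2.4882 (R=-1.7500) → pose (0.1388, -5.3863, -2.4882)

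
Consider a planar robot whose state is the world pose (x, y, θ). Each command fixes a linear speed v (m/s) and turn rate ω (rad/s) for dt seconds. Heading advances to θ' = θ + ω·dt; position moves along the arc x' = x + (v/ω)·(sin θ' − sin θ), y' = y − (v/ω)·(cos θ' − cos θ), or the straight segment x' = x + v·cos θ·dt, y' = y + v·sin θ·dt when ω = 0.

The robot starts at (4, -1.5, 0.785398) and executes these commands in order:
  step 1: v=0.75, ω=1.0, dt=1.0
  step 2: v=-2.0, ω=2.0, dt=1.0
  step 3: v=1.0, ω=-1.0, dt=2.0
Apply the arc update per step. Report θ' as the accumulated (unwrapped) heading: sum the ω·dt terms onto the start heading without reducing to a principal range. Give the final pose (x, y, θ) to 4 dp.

step 1: θ'=1.7854 (R=0.7500) → pose (4.2025, -0.8100, 1.7854)
step 2: θ'=3.7854 (R=-1.0000) → pose (5.7798, -1.3968, 3.7854)
step 3: θ'=1.7854 (R=-1.0000) → pose (4.2025, -0.8100, 1.7854)

(4.2025, -0.8100, 1.7854)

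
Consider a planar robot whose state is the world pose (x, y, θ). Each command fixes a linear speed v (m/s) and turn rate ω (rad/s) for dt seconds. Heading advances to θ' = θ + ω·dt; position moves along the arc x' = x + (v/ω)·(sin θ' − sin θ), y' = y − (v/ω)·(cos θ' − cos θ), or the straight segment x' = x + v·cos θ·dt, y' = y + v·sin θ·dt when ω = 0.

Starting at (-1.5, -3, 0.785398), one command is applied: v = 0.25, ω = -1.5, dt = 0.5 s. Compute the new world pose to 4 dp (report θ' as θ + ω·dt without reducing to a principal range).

θ' = 0.7854 + -1.5·0.5 = 0.0354
R = v/ω = 0.25/-1.5 = -0.1667
x' = -1.5 + -0.1667·(sin 0.0354 − sin 0.7854) = -1.3880
y' = -3 − -0.1667·(cos 0.0354 − cos 0.7854) = -2.9513

(-1.3880, -2.9513, 0.0354)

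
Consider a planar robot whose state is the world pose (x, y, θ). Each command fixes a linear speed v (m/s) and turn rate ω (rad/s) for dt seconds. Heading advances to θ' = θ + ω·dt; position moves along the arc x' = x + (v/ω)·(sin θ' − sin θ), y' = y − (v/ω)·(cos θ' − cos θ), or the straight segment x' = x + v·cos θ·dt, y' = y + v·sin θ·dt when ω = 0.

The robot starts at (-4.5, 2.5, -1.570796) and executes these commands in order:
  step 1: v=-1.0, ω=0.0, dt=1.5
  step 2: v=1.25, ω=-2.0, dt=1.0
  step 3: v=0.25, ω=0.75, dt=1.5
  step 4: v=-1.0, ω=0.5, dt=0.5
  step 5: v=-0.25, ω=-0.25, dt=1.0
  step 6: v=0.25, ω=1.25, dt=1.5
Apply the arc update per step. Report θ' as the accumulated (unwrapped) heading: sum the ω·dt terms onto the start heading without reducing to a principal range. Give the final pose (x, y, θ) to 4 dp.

step 1: θ'=-1.5708 (straight) → pose (-4.5000, 4.0000, -1.5708)
step 2: θ'=-3.5708 (R=-0.6250) → pose (-5.3851, 3.4317, -3.5708)
step 3: θ'=-2.4458 (R=0.3333) → pose (-5.7375, 3.3844, -2.4458)
step 4: θ'=-2.1958 (R=-2.0000) → pose (-5.3975, 3.7493, -2.1958)
step 5: θ'=-2.4458 (R=1.0000) → pose (-5.2276, 3.9318, -2.4458)
step 6: θ'=-0.5708 (R=0.2000) → pose (-5.2074, 3.6100, -0.5708)

(-5.2074, 3.6100, -0.5708)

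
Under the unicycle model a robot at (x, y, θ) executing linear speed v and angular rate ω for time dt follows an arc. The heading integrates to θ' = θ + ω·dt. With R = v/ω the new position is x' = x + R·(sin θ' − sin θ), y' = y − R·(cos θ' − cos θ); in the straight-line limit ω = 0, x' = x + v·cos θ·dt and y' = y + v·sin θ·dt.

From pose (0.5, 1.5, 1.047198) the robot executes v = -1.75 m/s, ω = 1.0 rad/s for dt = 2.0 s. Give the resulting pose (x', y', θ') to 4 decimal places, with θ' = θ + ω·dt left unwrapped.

(1.8506, -1.1172, 3.0472)

θ' = 1.0472 + 1.0·2.0 = 3.0472
R = v/ω = -1.75/1.0 = -1.7500
x' = 0.5 + -1.7500·(sin 3.0472 − sin 1.0472) = 1.8506
y' = 1.5 − -1.7500·(cos 3.0472 − cos 1.0472) = -1.1172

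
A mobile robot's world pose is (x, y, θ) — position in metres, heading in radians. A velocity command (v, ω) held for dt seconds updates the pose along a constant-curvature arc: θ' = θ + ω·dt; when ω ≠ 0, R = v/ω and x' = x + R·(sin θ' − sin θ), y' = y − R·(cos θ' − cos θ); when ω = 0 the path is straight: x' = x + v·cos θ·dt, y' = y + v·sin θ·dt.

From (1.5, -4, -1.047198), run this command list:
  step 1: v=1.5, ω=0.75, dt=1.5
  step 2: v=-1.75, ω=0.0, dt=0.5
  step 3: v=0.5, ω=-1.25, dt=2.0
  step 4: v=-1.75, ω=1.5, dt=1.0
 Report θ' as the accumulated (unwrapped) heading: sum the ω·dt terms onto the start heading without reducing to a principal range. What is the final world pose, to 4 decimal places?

step 1: θ'=0.0778 (R=2.0000) → pose (3.3875, -4.9940, 0.0778)
step 2: θ'=0.0778 (straight) → pose (2.5151, -5.0620, 0.0778)
step 3: θ'=-2.4222 (R=-0.4000) → pose (2.8098, -5.7616, -2.4222)
step 4: θ'=-0.9222 (R=-1.1667) → pose (2.9708, -4.1793, -0.9222)

(2.9708, -4.1793, -0.9222)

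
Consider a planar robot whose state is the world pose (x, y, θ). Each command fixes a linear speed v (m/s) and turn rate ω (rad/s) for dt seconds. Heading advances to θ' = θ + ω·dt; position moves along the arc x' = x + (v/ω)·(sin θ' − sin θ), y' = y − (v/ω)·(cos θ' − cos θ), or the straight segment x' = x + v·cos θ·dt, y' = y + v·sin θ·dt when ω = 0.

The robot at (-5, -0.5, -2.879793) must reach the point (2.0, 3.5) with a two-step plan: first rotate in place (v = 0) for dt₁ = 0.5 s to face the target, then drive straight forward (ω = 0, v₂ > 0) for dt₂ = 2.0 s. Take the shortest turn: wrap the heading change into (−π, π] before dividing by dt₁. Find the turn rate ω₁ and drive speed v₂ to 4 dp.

ω₁ = -5.7685, v₂ = 4.0311

heading to target = atan2(3.5−-0.5, 2−-5) = 0.5191
Δθ = wrap(0.5191 − -2.8798) = -2.8842; ω₁ = Δθ/dt₁ = -5.7685
distance = √((2−-5)² + (3.5−-0.5)²) = 8.0623; v₂ = distance/dt₂ = 4.0311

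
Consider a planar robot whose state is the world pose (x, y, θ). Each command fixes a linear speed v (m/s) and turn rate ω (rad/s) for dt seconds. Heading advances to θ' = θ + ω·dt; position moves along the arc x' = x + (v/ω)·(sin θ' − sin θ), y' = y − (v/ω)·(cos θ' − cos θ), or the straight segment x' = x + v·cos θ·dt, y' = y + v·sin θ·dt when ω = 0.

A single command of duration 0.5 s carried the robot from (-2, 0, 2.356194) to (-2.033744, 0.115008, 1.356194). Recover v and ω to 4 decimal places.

Δθ = 1.356194 − 2.356194 = -1.000000
ω = Δθ/dt = -1.000000/0.5 = -2.0000
R = −Δy/(cos θ' − cos θ) = -0.1250
v = R·ω = -0.1250·-2.0000 = 0.2500

v = 0.2500, ω = -2.0000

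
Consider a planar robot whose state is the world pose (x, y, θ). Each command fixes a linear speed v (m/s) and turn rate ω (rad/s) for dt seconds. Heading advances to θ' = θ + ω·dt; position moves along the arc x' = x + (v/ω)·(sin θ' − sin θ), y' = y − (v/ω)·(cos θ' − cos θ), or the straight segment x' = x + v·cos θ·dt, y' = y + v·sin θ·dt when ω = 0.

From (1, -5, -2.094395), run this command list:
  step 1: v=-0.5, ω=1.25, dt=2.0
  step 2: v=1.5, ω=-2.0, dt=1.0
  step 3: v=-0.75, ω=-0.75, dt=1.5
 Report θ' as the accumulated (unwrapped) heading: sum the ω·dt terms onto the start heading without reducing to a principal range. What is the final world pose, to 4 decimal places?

(2.1314, -4.2507, -2.7194)

step 1: θ'=0.4056 (R=-0.4000) → pose (0.4958, -4.4325, 0.4056)
step 2: θ'=-1.5944 (R=-0.7500) → pose (1.5415, -5.1393, -1.5944)
step 3: θ'=-2.7194 (R=1.0000) → pose (2.1314, -4.2507, -2.7194)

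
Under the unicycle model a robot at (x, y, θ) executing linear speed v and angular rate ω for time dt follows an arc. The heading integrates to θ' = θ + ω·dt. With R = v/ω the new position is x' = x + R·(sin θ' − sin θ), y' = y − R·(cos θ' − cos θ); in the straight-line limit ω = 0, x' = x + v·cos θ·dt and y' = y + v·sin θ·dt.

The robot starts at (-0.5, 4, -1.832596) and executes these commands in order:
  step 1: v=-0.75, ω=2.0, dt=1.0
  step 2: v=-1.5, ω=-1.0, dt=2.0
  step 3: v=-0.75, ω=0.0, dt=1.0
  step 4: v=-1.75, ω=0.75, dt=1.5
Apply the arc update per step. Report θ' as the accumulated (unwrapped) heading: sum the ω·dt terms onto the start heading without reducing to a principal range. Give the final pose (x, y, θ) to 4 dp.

(-3.1666, 9.4356, -0.7076)

step 1: θ'=0.1674 (R=-0.3750) → pose (-0.9247, 4.4668, 0.1674)
step 2: θ'=-1.8326 (R=1.5000) → pose (-2.6235, 6.3341, -1.8326)
step 3: θ'=-1.8326 (straight) → pose (-2.4294, 7.0585, -1.8326)
step 4: θ'=-0.7076 (R=-2.3333) → pose (-3.1666, 9.4356, -0.7076)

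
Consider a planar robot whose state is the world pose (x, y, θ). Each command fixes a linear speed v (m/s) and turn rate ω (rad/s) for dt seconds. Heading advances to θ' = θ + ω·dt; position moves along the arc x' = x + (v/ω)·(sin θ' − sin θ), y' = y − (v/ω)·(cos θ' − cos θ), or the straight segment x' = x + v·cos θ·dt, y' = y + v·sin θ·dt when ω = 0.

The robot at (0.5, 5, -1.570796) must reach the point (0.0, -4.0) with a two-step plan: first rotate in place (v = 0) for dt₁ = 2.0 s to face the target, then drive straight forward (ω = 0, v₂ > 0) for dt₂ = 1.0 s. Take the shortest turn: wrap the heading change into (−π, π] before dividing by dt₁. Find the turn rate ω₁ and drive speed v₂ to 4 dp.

heading to target = atan2(-4−5, 0−0.5) = -1.6263
Δθ = wrap(-1.6263 − -1.5708) = -0.0555; ω₁ = Δθ/dt₁ = -0.0277
distance = √((0−0.5)² + (-4−5)²) = 9.0139; v₂ = distance/dt₂ = 9.0139

ω₁ = -0.0277, v₂ = 9.0139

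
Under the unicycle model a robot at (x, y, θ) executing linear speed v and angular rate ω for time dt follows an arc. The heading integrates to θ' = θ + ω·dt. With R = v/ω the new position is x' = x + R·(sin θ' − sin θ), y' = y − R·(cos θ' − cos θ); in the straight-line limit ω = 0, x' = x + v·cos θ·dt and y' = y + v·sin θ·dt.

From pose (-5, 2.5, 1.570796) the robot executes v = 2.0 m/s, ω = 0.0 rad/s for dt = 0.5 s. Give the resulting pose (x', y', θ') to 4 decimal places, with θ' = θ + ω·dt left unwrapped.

θ' = 1.5708 + 0.0·0.5 = 1.5708
ω = 0 → straight: x' = -5 + 2.0·cos(1.5708)·0.5 = -5.0000
y' = 2.5 + 2.0·sin(1.5708)·0.5 = 3.5000

(-5.0000, 3.5000, 1.5708)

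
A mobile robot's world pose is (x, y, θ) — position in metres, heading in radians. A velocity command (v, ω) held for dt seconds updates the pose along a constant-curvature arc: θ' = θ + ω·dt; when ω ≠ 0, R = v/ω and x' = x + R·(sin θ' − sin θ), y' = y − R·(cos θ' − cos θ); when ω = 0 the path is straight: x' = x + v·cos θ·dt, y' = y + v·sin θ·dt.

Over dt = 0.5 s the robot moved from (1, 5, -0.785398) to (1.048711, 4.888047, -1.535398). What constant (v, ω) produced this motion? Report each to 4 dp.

v = 0.2500, ω = -1.5000

Δθ = -1.535398 − -0.785398 = -0.750000
ω = Δθ/dt = -0.750000/0.5 = -1.5000
R = −Δy/(cos θ' − cos θ) = -0.1667
v = R·ω = -0.1667·-1.5000 = 0.2500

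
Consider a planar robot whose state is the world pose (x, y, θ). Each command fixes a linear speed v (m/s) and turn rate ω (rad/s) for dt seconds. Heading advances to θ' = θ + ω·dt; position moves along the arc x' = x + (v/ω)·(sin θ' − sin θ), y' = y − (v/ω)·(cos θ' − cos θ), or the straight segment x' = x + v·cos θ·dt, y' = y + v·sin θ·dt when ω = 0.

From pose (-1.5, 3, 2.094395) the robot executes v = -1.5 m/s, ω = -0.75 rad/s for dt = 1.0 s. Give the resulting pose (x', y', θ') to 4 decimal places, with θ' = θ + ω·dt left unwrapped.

(-1.2831, 1.5511, 1.3444)

θ' = 2.0944 + -0.75·1.0 = 1.3444
R = v/ω = -1.5/-0.75 = 2.0000
x' = -1.5 + 2.0000·(sin 1.3444 − sin 2.0944) = -1.2831
y' = 3 − 2.0000·(cos 1.3444 − cos 2.0944) = 1.5511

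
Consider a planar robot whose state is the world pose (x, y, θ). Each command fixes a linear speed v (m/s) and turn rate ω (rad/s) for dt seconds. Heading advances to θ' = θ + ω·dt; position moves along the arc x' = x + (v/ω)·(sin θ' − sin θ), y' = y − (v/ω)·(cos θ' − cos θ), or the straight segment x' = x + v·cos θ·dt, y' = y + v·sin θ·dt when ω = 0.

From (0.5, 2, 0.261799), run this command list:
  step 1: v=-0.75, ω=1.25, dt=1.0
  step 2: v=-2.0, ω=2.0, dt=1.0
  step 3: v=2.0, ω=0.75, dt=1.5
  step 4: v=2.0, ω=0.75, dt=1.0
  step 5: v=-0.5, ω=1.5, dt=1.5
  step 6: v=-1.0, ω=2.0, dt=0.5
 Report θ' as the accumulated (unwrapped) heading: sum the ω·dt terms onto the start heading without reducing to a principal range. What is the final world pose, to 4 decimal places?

(-0.1537, -4.2833, 8.6368)

step 1: θ'=1.5118 (R=-0.6000) → pose (0.0563, 1.4558, 1.5118)
step 2: θ'=3.5118 (R=-1.0000) → pose (1.4164, 0.4646, 3.5118)
step 3: θ'=4.6368 (R=2.6667) → pose (-0.2778, -1.8200, 4.6368)
step 4: θ'=5.3868 (R=2.6667) → pose (0.2984, -3.6866, 5.3868)
step 5: θ'=7.6368 (R=-0.3333) → pose (-0.2875, -3.8229, 7.6368)
step 6: θ'=8.6368 (R=-0.5000) → pose (-0.1537, -4.2833, 8.6368)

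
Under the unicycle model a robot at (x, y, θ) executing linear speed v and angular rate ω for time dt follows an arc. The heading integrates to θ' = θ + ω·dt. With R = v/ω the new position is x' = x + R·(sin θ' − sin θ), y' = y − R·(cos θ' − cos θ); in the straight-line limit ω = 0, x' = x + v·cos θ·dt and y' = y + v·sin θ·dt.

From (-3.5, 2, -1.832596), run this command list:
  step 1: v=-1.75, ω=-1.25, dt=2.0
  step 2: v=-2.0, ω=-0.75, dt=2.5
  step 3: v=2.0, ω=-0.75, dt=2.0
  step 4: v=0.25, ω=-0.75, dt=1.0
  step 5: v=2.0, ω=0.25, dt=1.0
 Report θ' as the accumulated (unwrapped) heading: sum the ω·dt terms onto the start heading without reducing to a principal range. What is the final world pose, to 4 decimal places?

step 1: θ'=-4.3326 (R=1.4000) → pose (-0.8475, 2.1567, -4.3326)
step 2: θ'=-6.2076 (R=2.6667) → pose (-3.1227, -1.4910, -6.2076)
step 3: θ'=-7.7076 (R=-2.6667) → pose (-0.2832, -3.7611, -7.7076)
step 4: θ'=-8.4576 (R=-0.3333) → pose (-0.3385, -3.9989, -8.4576)
step 5: θ'=-8.2076 (R=8.0000) → pose (-1.2572, -5.7695, -8.2076)

(-1.2572, -5.7695, -8.2076)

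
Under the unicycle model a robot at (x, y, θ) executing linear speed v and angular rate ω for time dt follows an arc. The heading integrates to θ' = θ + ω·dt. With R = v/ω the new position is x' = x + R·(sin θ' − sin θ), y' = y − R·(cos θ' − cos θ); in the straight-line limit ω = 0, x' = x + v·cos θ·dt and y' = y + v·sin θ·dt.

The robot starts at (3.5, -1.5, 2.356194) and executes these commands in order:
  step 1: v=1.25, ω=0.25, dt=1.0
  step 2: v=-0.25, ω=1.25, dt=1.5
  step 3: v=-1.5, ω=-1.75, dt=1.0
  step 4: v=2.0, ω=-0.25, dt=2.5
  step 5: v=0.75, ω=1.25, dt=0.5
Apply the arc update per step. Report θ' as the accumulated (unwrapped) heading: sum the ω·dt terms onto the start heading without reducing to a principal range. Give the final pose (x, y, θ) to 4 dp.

step 1: θ'=2.6062 (R=5.0000) → pose (2.5154, -0.7352, 2.6062)
step 2: θ'=4.4812 (R=-0.2000) → pose (2.8121, -0.6090, 4.4812)
step 3: θ'=2.7312 (R=0.8571) → pose (3.9884, -0.0195, 2.7312)
step 4: θ'=2.1062 (R=-8.0000) → pose (0.2997, 3.2348, 2.1062)
step 5: θ'=2.7312 (R=0.6000) → pose (0.0230, 3.4788, 2.7312)

(0.0230, 3.4788, 2.7312)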